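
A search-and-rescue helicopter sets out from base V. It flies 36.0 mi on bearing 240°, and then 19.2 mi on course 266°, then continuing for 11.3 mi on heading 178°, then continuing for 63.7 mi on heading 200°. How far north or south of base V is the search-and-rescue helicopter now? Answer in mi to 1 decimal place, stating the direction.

90.5 mi south

Leg 1 (240°, 36.0 mi): east 36.0 sin 240° = -31.18, north 36.0 cos 240° = -18.00
Leg 2 (266°, 19.2 mi): east 19.2 sin 266° = -19.15, north 19.2 cos 266° = -1.34
Leg 3 (178°, 11.3 mi): east 11.3 sin 178° = 0.39, north 11.3 cos 178° = -11.29
Leg 4 (200°, 63.7 mi): east 63.7 sin 200° = -21.79, north 63.7 cos 200° = -59.86
Net north component: -90.49 mi.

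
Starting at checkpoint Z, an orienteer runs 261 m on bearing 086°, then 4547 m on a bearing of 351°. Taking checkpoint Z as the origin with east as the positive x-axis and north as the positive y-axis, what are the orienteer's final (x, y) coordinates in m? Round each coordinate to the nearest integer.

(-451, 4509)

Leg 1 (086°, 261 m): east 261 sin 86° = 260.36, north 261 cos 86° = 18.21
Leg 2 (351°, 4547 m): east 4547 sin 351° = -711.31, north 4547 cos 351° = 4491.02
Summing: -450.94 m east, 4509.23 m north → (-451, 4509).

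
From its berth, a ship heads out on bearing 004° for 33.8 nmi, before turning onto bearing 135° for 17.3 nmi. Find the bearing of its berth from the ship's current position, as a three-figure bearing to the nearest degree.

Leg 1 (004°, 33.8 nmi): east 33.8 sin 4° = 2.36, north 33.8 cos 4° = 33.72
Leg 2 (135°, 17.3 nmi): east 17.3 sin 135° = 12.23, north 17.3 cos 135° = -12.23
Net displacement: 14.59 east, 21.48 north. Direction back to start is (-14.59, -21.48): bearing = atan2(-14.59, -21.48) mod 360° = 214.18° ≈ 214°.

214°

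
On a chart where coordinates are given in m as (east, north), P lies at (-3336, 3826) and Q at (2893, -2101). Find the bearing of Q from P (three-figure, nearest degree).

Δeast = 2893 − -3336 = 6229.00; Δnorth = -2101 − 3826 = -5927.00.
Bearing = atan2(Δeast, Δnorth) mod 360° = 133.58° ≈ 134°.

134°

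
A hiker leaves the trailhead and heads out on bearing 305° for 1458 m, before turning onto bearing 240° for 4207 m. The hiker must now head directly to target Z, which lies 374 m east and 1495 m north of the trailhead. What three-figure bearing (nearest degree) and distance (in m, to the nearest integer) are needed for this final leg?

062°, 5898 m

Leg 1 (305°, 1458 m): east 1458 sin 305° = -1194.32, north 1458 cos 305° = 836.27
Leg 2 (240°, 4207 m): east 4207 sin 240° = -3643.37, north 4207 cos 240° = -2103.50
Current position: (-4837.69, -1267.23). Target: (374, 1495). Remaining: Δeast = 5211.69, Δnorth = 2762.23.
Bearing = atan2(5211.69, 2762.23) mod 360° = 62.08°; distance = √((5211.69)² + (2762.23)²) = 5898.443 m.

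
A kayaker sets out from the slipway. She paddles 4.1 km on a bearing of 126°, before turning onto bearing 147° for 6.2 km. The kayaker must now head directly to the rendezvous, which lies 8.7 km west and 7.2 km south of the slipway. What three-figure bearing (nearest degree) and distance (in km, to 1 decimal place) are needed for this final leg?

272°, 15.4 km

Leg 1 (126°, 4.1 km): east 4.1 sin 126° = 3.32, north 4.1 cos 126° = -2.41
Leg 2 (147°, 6.2 km): east 6.2 sin 147° = 3.38, north 6.2 cos 147° = -5.20
Current position: (6.69, -7.61). Target: (-8.7, -7.2). Remaining: Δeast = -15.39, Δnorth = 0.41.
Bearing = atan2(-15.39, 0.41) mod 360° = 271.52°; distance = √((-15.39)² + (0.41)²) = 15.399 km.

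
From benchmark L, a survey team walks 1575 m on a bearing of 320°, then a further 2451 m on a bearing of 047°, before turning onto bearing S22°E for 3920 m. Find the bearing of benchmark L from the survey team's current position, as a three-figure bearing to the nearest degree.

Leg 1 (320°, 1575 m): east 1575 sin 320° = -1012.39, north 1575 cos 320° = 1206.52
Leg 2 (047°, 2451 m): east 2451 sin 47° = 1792.55, north 2451 cos 47° = 1671.58
Leg 3 (S22°E, 3920 m): east 3920 sin 158° = 1468.46, north 3920 cos 158° = -3634.56
Net displacement: 2248.62 east, -756.46 north. Direction back to start is (-2248.62, 756.46): bearing = atan2(-2248.62, 756.46) mod 360° = 288.59° ≈ 289°.

289°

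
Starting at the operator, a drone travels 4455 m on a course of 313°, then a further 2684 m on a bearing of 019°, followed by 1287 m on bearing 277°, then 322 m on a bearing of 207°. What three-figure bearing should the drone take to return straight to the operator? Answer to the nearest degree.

Leg 1 (313°, 4455 m): east 4455 sin 313° = -3258.18, north 4455 cos 313° = 3038.30
Leg 2 (019°, 2684 m): east 2684 sin 19° = 873.82, north 2684 cos 19° = 2537.77
Leg 3 (277°, 1287 m): east 1287 sin 277° = -1277.41, north 1287 cos 277° = 156.85
Leg 4 (207°, 322 m): east 322 sin 207° = -146.18, north 322 cos 207° = -286.90
Net displacement: -3807.95 east, 5446.02 north. Direction back to start is (3807.95, -5446.02): bearing = atan2(3807.95, -5446.02) mod 360° = 145.04° ≈ 145°.

145°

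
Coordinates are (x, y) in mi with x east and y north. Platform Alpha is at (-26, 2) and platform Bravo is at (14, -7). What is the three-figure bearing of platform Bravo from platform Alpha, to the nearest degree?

Δeast = 14 − -26 = 40.00; Δnorth = -7 − 2 = -9.00.
Bearing = atan2(Δeast, Δnorth) mod 360° = 102.68° ≈ 103°.

103°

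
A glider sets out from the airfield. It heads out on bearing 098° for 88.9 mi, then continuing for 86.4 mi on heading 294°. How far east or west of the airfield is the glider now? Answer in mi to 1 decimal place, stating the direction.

Leg 1 (098°, 88.9 mi): east 88.9 sin 98° = 88.03, north 88.9 cos 98° = -12.37
Leg 2 (294°, 86.4 mi): east 86.4 sin 294° = -78.93, north 86.4 cos 294° = 35.14
Net east component: 9.10 mi.

9.1 mi east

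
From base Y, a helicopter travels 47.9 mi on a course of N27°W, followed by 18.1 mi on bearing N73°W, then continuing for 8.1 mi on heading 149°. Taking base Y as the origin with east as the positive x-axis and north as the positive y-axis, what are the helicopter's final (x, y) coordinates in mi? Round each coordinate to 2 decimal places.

(-34.88, 41.03)

Leg 1 (N27°W, 47.9 mi): east 47.9 sin 333° = -21.75, north 47.9 cos 333° = 42.68
Leg 2 (N73°W, 18.1 mi): east 18.1 sin 287° = -17.31, north 18.1 cos 287° = 5.29
Leg 3 (149°, 8.1 mi): east 8.1 sin 149° = 4.17, north 8.1 cos 149° = -6.94
Summing: -34.88 mi east, 41.03 mi north → (-34.88, 41.03).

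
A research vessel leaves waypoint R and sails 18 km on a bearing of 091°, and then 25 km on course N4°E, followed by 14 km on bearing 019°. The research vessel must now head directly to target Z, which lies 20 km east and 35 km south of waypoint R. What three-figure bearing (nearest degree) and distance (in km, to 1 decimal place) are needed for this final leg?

Leg 1 (091°, 18 km): east 18 sin 91° = 18.00, north 18 cos 91° = -0.31
Leg 2 (N4°E, 25 km): east 25 sin 4° = 1.74, north 25 cos 4° = 24.94
Leg 3 (019°, 14 km): east 14 sin 19° = 4.56, north 14 cos 19° = 13.24
Current position: (24.30, 37.86). Target: (20, -35). Remaining: Δeast = -4.30, Δnorth = -72.86.
Bearing = atan2(-4.30, -72.86) mod 360° = 183.38°; distance = √((-4.30)² + (-72.86)²) = 72.989 km.

183°, 73.0 km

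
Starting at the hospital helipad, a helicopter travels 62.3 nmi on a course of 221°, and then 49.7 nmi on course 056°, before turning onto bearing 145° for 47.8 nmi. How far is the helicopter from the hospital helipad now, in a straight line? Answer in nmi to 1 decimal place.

Leg 1 (221°, 62.3 nmi): east 62.3 sin 221° = -40.87, north 62.3 cos 221° = -47.02
Leg 2 (056°, 49.7 nmi): east 49.7 sin 56° = 41.20, north 49.7 cos 56° = 27.79
Leg 3 (145°, 47.8 nmi): east 47.8 sin 145° = 27.42, north 47.8 cos 145° = -39.16
Net: 27.75 east, -58.38 north. Distance = √((27.75)² + (-58.38)²) = 64.640 nmi.

64.6 nmi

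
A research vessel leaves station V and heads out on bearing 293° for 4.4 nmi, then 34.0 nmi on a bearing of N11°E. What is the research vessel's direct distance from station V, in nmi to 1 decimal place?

Leg 1 (293°, 4.4 nmi): east 4.4 sin 293° = -4.05, north 4.4 cos 293° = 1.72
Leg 2 (N11°E, 34.0 nmi): east 34.0 sin 11° = 6.49, north 34.0 cos 11° = 33.38
Net: 2.44 east, 35.09 north. Distance = √((2.44)² + (35.09)²) = 35.179 nmi.

35.2 nmi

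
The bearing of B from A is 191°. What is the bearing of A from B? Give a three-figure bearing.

Back-bearing = 191° − 180° = 011°.

011°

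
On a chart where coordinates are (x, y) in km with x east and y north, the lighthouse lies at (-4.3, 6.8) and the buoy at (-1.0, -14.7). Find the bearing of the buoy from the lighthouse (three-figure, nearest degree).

171°

Δeast = -1.0 − -4.3 = 3.30; Δnorth = -14.7 − 6.8 = -21.50.
Bearing = atan2(Δeast, Δnorth) mod 360° = 171.27° ≈ 171°.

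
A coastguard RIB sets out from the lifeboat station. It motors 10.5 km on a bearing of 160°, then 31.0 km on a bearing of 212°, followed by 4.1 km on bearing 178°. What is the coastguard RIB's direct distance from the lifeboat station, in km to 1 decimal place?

Leg 1 (160°, 10.5 km): east 10.5 sin 160° = 3.59, north 10.5 cos 160° = -9.87
Leg 2 (212°, 31.0 km): east 31.0 sin 212° = -16.43, north 31.0 cos 212° = -26.29
Leg 3 (178°, 4.1 km): east 4.1 sin 178° = 0.14, north 4.1 cos 178° = -4.10
Net: -12.69 east, -40.25 north. Distance = √((-12.69)² + (-40.25)²) = 42.208 km.

42.2 km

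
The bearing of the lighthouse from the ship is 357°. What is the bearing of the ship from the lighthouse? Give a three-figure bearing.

177°

Back-bearing = 357° − 180° = 177°.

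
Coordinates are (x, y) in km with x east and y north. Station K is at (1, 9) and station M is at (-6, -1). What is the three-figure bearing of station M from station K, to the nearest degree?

Δeast = -6 − 1 = -7.00; Δnorth = -1 − 9 = -10.00.
Bearing = atan2(Δeast, Δnorth) mod 360° = 214.99° ≈ 215°.

215°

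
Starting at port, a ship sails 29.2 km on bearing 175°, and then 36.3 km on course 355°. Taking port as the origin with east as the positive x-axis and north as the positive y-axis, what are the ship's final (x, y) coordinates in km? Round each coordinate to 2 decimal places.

Leg 1 (175°, 29.2 km): east 29.2 sin 175° = 2.54, north 29.2 cos 175° = -29.09
Leg 2 (355°, 36.3 km): east 36.3 sin 355° = -3.16, north 36.3 cos 355° = 36.16
Summing: -0.62 km east, 7.07 km north → (-0.62, 7.07).

(-0.62, 7.07)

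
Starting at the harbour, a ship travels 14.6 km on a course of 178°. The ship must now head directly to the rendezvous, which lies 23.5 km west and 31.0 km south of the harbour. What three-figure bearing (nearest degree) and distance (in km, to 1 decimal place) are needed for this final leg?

236°, 29.1 km

Leg 1 (178°, 14.6 km): east 14.6 sin 178° = 0.51, north 14.6 cos 178° = -14.59
Current position: (0.51, -14.59). Target: (-23.5, -31.0). Remaining: Δeast = -24.01, Δnorth = -16.41.
Bearing = atan2(-24.01, -16.41) mod 360° = 235.65°; distance = √((-24.01)² + (-16.41)²) = 29.081 km.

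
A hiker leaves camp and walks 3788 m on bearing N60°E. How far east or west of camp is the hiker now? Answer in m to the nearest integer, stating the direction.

3281 m east

Leg 1 (N60°E, 3788 m): east 3788 sin 60° = 3280.50, north 3788 cos 60° = 1894.00
Net east component: 3280.50 m.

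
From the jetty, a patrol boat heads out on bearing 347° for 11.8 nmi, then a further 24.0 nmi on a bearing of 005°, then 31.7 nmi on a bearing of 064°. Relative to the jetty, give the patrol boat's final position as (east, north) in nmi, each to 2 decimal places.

Leg 1 (347°, 11.8 nmi): east 11.8 sin 347° = -2.65, north 11.8 cos 347° = 11.50
Leg 2 (005°, 24.0 nmi): east 24.0 sin 5° = 2.09, north 24.0 cos 5° = 23.91
Leg 3 (064°, 31.7 nmi): east 31.7 sin 64° = 28.49, north 31.7 cos 64° = 13.90
Summing: 27.93 nmi east, 49.30 nmi north → (27.93, 49.30).

(27.93, 49.30)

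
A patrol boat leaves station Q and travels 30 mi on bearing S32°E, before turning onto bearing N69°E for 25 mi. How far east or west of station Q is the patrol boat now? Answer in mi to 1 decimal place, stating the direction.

39.2 mi east

Leg 1 (S32°E, 30 mi): east 30 sin 148° = 15.90, north 30 cos 148° = -25.44
Leg 2 (N69°E, 25 mi): east 25 sin 69° = 23.34, north 25 cos 69° = 8.96
Net east component: 39.24 mi.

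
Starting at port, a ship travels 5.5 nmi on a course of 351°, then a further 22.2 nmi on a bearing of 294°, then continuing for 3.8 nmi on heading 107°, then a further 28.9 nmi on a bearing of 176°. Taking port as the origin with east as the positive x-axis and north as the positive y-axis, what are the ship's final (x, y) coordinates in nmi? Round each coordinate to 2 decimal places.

(-15.49, -15.48)

Leg 1 (351°, 5.5 nmi): east 5.5 sin 351° = -0.86, north 5.5 cos 351° = 5.43
Leg 2 (294°, 22.2 nmi): east 22.2 sin 294° = -20.28, north 22.2 cos 294° = 9.03
Leg 3 (107°, 3.8 nmi): east 3.8 sin 107° = 3.63, north 3.8 cos 107° = -1.11
Leg 4 (176°, 28.9 nmi): east 28.9 sin 176° = 2.02, north 28.9 cos 176° = -28.83
Summing: -15.49 nmi east, -15.48 nmi north → (-15.49, -15.48).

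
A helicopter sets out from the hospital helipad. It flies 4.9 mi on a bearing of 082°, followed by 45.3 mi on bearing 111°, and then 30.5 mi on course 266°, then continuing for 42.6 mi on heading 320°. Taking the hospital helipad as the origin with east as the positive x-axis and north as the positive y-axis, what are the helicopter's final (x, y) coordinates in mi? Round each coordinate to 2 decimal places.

(-10.66, 14.95)

Leg 1 (082°, 4.9 mi): east 4.9 sin 82° = 4.85, north 4.9 cos 82° = 0.68
Leg 2 (111°, 45.3 mi): east 45.3 sin 111° = 42.29, north 45.3 cos 111° = -16.23
Leg 3 (266°, 30.5 mi): east 30.5 sin 266° = -30.43, north 30.5 cos 266° = -2.13
Leg 4 (320°, 42.6 mi): east 42.6 sin 320° = -27.38, north 42.6 cos 320° = 32.63
Summing: -10.66 mi east, 14.95 mi north → (-10.66, 14.95).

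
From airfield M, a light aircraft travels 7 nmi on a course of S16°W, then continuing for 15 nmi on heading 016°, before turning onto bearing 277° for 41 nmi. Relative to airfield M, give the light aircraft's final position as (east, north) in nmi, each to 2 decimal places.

Leg 1 (S16°W, 7 nmi): east 7 sin 196° = -1.93, north 7 cos 196° = -6.73
Leg 2 (016°, 15 nmi): east 15 sin 16° = 4.13, north 15 cos 16° = 14.42
Leg 3 (277°, 41 nmi): east 41 sin 277° = -40.69, north 41 cos 277° = 5.00
Summing: -38.49 nmi east, 12.69 nmi north → (-38.49, 12.69).

(-38.49, 12.69)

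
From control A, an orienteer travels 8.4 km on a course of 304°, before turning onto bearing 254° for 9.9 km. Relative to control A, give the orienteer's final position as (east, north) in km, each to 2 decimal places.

Leg 1 (304°, 8.4 km): east 8.4 sin 304° = -6.96, north 8.4 cos 304° = 4.70
Leg 2 (254°, 9.9 km): east 9.9 sin 254° = -9.52, north 9.9 cos 254° = -2.73
Summing: -16.48 km east, 1.97 km north → (-16.48, 1.97).

(-16.48, 1.97)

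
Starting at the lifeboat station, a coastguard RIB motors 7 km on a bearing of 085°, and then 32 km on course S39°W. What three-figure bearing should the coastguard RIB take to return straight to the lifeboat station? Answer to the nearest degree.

028°

Leg 1 (085°, 7 km): east 7 sin 85° = 6.97, north 7 cos 85° = 0.61
Leg 2 (S39°W, 32 km): east 32 sin 219° = -20.14, north 32 cos 219° = -24.87
Net displacement: -13.16 east, -24.26 north. Direction back to start is (13.16, 24.26): bearing = atan2(13.16, 24.26) mod 360° = 28.49° ≈ 028°.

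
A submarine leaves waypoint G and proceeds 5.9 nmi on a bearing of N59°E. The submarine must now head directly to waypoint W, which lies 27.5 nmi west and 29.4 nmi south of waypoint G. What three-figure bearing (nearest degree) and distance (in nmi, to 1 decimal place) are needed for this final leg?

225°, 46.0 nmi

Leg 1 (N59°E, 5.9 nmi): east 5.9 sin 59° = 5.06, north 5.9 cos 59° = 3.04
Current position: (5.06, 3.04). Target: (-27.5, -29.4). Remaining: Δeast = -32.56, Δnorth = -32.44.
Bearing = atan2(-32.56, -32.44) mod 360° = 225.10°; distance = √((-32.56)² + (-32.44)²) = 45.959 nmi.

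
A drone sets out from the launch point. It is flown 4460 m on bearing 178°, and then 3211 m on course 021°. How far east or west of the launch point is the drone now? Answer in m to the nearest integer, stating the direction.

Leg 1 (178°, 4460 m): east 4460 sin 178° = 155.65, north 4460 cos 178° = -4457.28
Leg 2 (021°, 3211 m): east 3211 sin 21° = 1150.72, north 3211 cos 21° = 2997.73
Net east component: 1306.37 m.

1306 m east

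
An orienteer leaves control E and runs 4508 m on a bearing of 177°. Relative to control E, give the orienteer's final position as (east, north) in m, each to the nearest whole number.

(236, -4502)

Leg 1 (177°, 4508 m): east 4508 sin 177° = 235.93, north 4508 cos 177° = -4501.82
Summing: 235.93 m east, -4501.82 m north → (236, -4502).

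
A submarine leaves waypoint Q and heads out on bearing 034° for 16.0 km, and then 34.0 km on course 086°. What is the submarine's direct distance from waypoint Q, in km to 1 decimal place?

45.6 km

Leg 1 (034°, 16.0 km): east 16.0 sin 34° = 8.95, north 16.0 cos 34° = 13.26
Leg 2 (086°, 34.0 km): east 34.0 sin 86° = 33.92, north 34.0 cos 86° = 2.37
Net: 42.86 east, 15.64 north. Distance = √((42.86)² + (15.64)²) = 45.627 km.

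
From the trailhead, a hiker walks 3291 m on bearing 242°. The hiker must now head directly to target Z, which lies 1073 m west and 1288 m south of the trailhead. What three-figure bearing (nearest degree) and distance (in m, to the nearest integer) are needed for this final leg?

Leg 1 (242°, 3291 m): east 3291 sin 242° = -2905.78, north 3291 cos 242° = -1545.03
Current position: (-2905.78, -1545.03). Target: (-1073, -1288). Remaining: Δeast = 1832.78, Δnorth = 257.03.
Bearing = atan2(1832.78, 257.03) mod 360° = 82.02°; distance = √((1832.78)² + (257.03)²) = 1850.716 m.

082°, 1851 m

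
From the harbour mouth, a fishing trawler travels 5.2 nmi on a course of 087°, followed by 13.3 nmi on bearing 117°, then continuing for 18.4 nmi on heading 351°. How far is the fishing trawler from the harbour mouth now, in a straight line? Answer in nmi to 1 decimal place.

Leg 1 (087°, 5.2 nmi): east 5.2 sin 87° = 5.19, north 5.2 cos 87° = 0.27
Leg 2 (117°, 13.3 nmi): east 13.3 sin 117° = 11.85, north 13.3 cos 117° = -6.04
Leg 3 (351°, 18.4 nmi): east 18.4 sin 351° = -2.88, north 18.4 cos 351° = 18.17
Net: 14.16 east, 12.41 north. Distance = √((14.16)² + (12.41)²) = 18.831 nmi.

18.8 nmi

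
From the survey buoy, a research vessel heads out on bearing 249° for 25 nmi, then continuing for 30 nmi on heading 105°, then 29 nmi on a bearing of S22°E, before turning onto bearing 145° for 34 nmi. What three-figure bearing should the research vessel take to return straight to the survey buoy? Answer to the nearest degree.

Leg 1 (249°, 25 nmi): east 25 sin 249° = -23.34, north 25 cos 249° = -8.96
Leg 2 (105°, 30 nmi): east 30 sin 105° = 28.98, north 30 cos 105° = -7.76
Leg 3 (S22°E, 29 nmi): east 29 sin 158° = 10.86, north 29 cos 158° = -26.89
Leg 4 (145°, 34 nmi): east 34 sin 145° = 19.50, north 34 cos 145° = -27.85
Net displacement: 36.00 east, -71.46 north. Direction back to start is (-36.00, 71.46): bearing = atan2(-36.00, 71.46) mod 360° = 333.26° ≈ 333°.

333°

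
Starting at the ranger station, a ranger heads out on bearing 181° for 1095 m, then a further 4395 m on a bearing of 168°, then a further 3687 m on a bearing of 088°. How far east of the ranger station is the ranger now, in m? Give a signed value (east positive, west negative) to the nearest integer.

Leg 1 (181°, 1095 m): east 1095 sin 181° = -19.11, north 1095 cos 181° = -1094.83
Leg 2 (168°, 4395 m): east 4395 sin 168° = 913.77, north 4395 cos 168° = -4298.96
Leg 3 (088°, 3687 m): east 3687 sin 88° = 3684.75, north 3687 cos 88° = 128.67
Net east component: 4579.42 m.

4579 m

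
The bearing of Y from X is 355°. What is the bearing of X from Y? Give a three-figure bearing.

175°

Back-bearing = 355° − 180° = 175°.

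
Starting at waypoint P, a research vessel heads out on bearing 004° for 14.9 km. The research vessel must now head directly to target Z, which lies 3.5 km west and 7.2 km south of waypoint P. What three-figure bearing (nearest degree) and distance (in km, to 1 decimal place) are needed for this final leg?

Leg 1 (004°, 14.9 km): east 14.9 sin 4° = 1.04, north 14.9 cos 4° = 14.86
Current position: (1.04, 14.86). Target: (-3.5, -7.2). Remaining: Δeast = -4.54, Δnorth = -22.06.
Bearing = atan2(-4.54, -22.06) mod 360° = 191.63°; distance = √((-4.54)² + (-22.06)²) = 22.526 km.

192°, 22.5 km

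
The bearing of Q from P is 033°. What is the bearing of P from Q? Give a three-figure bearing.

213°

Back-bearing = 033° + 180° = 213°.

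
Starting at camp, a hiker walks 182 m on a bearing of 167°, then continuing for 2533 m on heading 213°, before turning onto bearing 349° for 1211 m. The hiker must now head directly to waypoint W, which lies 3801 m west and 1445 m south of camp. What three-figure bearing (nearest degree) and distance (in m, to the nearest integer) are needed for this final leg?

Leg 1 (167°, 182 m): east 182 sin 167° = 40.94, north 182 cos 167° = -177.34
Leg 2 (213°, 2533 m): east 2533 sin 213° = -1379.57, north 2533 cos 213° = -2124.35
Leg 3 (349°, 1211 m): east 1211 sin 349° = -231.07, north 1211 cos 349° = 1188.75
Current position: (-1569.70, -1112.94). Target: (-3801, -1445). Remaining: Δeast = -2231.30, Δnorth = -332.06.
Bearing = atan2(-2231.30, -332.06) mod 360° = 261.54°; distance = √((-2231.30)² + (-332.06)²) = 2255.874 m.

262°, 2256 m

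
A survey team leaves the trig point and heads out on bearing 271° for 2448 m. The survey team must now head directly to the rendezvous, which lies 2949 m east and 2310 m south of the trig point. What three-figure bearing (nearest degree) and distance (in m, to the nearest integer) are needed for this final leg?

114°, 5887 m

Leg 1 (271°, 2448 m): east 2448 sin 271° = -2447.63, north 2448 cos 271° = 42.72
Current position: (-2447.63, 42.72). Target: (2949, -2310). Remaining: Δeast = 5396.63, Δnorth = -2352.72.
Bearing = atan2(5396.63, -2352.72) mod 360° = 113.56°; distance = √((5396.63)² + (-2352.72)²) = 5887.180 m.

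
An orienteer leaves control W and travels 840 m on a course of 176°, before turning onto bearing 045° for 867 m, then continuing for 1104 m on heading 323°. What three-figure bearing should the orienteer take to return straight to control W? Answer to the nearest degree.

Leg 1 (176°, 840 m): east 840 sin 176° = 58.60, north 840 cos 176° = -837.95
Leg 2 (045°, 867 m): east 867 sin 45° = 613.06, north 867 cos 45° = 613.06
Leg 3 (323°, 1104 m): east 1104 sin 323° = -664.40, north 1104 cos 323° = 881.69
Net displacement: 7.25 east, 656.80 north. Direction back to start is (-7.25, -656.80): bearing = atan2(-7.25, -656.80) mod 360° = 180.63° ≈ 181°.

181°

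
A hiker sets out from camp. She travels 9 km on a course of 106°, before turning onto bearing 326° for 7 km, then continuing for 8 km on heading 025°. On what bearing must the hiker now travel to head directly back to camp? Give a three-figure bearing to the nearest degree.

Leg 1 (106°, 9 km): east 9 sin 106° = 8.65, north 9 cos 106° = -2.48
Leg 2 (326°, 7 km): east 7 sin 326° = -3.91, north 7 cos 326° = 5.80
Leg 3 (025°, 8 km): east 8 sin 25° = 3.38, north 8 cos 25° = 7.25
Net displacement: 8.12 east, 10.57 north. Direction back to start is (-8.12, -10.57): bearing = atan2(-8.12, -10.57) mod 360° = 217.52° ≈ 218°.

218°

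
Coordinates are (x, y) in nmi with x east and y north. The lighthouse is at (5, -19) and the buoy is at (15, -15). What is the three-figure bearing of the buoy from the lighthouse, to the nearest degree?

Δeast = 15 − 5 = 10.00; Δnorth = -15 − -19 = 4.00.
Bearing = atan2(Δeast, Δnorth) mod 360° = 68.20° ≈ 068°.

068°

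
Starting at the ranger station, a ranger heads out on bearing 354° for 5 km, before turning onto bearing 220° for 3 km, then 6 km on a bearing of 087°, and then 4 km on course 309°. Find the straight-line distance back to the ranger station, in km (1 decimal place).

Leg 1 (354°, 5 km): east 5 sin 354° = -0.52, north 5 cos 354° = 4.97
Leg 2 (220°, 3 km): east 3 sin 220° = -1.93, north 3 cos 220° = -2.30
Leg 3 (087°, 6 km): east 6 sin 87° = 5.99, north 6 cos 87° = 0.31
Leg 4 (309°, 4 km): east 4 sin 309° = -3.11, north 4 cos 309° = 2.52
Net: 0.43 east, 5.51 north. Distance = √((0.43)² + (5.51)²) = 5.523 km.

5.5 km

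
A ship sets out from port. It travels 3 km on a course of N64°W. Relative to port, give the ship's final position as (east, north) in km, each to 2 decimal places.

Leg 1 (N64°W, 3 km): east 3 sin 296° = -2.70, north 3 cos 296° = 1.32
Summing: -2.70 km east, 1.32 km north → (-2.70, 1.32).

(-2.70, 1.32)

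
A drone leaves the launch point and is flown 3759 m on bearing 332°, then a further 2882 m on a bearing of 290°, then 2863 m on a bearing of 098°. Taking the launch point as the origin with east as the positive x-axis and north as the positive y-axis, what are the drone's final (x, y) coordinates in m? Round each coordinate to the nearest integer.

Leg 1 (332°, 3759 m): east 3759 sin 332° = -1764.74, north 3759 cos 332° = 3319.00
Leg 2 (290°, 2882 m): east 2882 sin 290° = -2708.19, north 2882 cos 290° = 985.70
Leg 3 (098°, 2863 m): east 2863 sin 98° = 2835.14, north 2863 cos 98° = -398.45
Summing: -1637.80 m east, 3906.25 m north → (-1638, 3906).

(-1638, 3906)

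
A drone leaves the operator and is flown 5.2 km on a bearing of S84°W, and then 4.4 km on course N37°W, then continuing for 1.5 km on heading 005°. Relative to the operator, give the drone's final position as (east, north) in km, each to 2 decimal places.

(-7.69, 4.46)

Leg 1 (S84°W, 5.2 km): east 5.2 sin 264° = -5.17, north 5.2 cos 264° = -0.54
Leg 2 (N37°W, 4.4 km): east 4.4 sin 323° = -2.65, north 4.4 cos 323° = 3.51
Leg 3 (005°, 1.5 km): east 1.5 sin 5° = 0.13, north 1.5 cos 5° = 1.49
Summing: -7.69 km east, 4.46 km north → (-7.69, 4.46).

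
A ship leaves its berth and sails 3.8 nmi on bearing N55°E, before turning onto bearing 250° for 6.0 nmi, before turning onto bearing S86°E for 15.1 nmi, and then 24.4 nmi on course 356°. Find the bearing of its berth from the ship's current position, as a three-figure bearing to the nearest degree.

205°

Leg 1 (N55°E, 3.8 nmi): east 3.8 sin 55° = 3.11, north 3.8 cos 55° = 2.18
Leg 2 (250°, 6.0 nmi): east 6.0 sin 250° = -5.64, north 6.0 cos 250° = -2.05
Leg 3 (S86°E, 15.1 nmi): east 15.1 sin 94° = 15.06, north 15.1 cos 94° = -1.05
Leg 4 (356°, 24.4 nmi): east 24.4 sin 356° = -1.70, north 24.4 cos 356° = 24.34
Net displacement: 10.84 east, 23.41 north. Direction back to start is (-10.84, -23.41): bearing = atan2(-10.84, -23.41) mod 360° = 204.83° ≈ 205°.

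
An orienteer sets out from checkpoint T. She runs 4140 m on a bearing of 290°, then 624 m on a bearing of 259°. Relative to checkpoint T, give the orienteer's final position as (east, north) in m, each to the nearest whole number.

(-4503, 1297)

Leg 1 (290°, 4140 m): east 4140 sin 290° = -3890.33, north 4140 cos 290° = 1415.96
Leg 2 (259°, 624 m): east 624 sin 259° = -612.54, north 624 cos 259° = -119.06
Summing: -4502.86 m east, 1296.90 m north → (-4503, 1297).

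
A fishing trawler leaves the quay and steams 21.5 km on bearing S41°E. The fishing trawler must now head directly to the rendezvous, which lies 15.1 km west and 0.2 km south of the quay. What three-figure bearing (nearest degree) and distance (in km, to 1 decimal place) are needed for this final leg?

299°, 33.3 km

Leg 1 (S41°E, 21.5 km): east 21.5 sin 139° = 14.11, north 21.5 cos 139° = -16.23
Current position: (14.11, -16.23). Target: (-15.1, -0.2). Remaining: Δeast = -29.21, Δnorth = 16.03.
Bearing = atan2(-29.21, 16.03) mod 360° = 298.76°; distance = √((-29.21)² + (16.03)²) = 33.313 km.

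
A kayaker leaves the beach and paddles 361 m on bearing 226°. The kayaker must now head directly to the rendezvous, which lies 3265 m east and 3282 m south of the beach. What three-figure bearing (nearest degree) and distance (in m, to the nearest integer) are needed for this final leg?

131°, 4649 m

Leg 1 (226°, 361 m): east 361 sin 226° = -259.68, north 361 cos 226° = -250.77
Current position: (-259.68, -250.77). Target: (3265, -3282). Remaining: Δeast = 3524.68, Δnorth = -3031.23.
Bearing = atan2(3524.68, -3031.23) mod 360° = 130.70°; distance = √((3524.68)² + (-3031.23)²) = 4648.841 m.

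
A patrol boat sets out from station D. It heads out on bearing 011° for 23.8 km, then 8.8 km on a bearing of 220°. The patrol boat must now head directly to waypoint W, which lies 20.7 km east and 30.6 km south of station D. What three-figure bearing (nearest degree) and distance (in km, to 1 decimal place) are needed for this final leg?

155°, 52.0 km

Leg 1 (011°, 23.8 km): east 23.8 sin 11° = 4.54, north 23.8 cos 11° = 23.36
Leg 2 (220°, 8.8 km): east 8.8 sin 220° = -5.66, north 8.8 cos 220° = -6.74
Current position: (-1.12, 16.62). Target: (20.7, -30.6). Remaining: Δeast = 21.82, Δnorth = -47.22.
Bearing = atan2(21.82, -47.22) mod 360° = 155.20°; distance = √((21.82)² + (-47.22)²) = 52.017 km.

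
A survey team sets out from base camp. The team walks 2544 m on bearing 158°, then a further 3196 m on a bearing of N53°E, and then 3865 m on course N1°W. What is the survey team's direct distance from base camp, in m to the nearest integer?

4856 m

Leg 1 (158°, 2544 m): east 2544 sin 158° = 953.00, north 2544 cos 158° = -2358.76
Leg 2 (N53°E, 3196 m): east 3196 sin 53° = 2552.44, north 3196 cos 53° = 1923.40
Leg 3 (N1°W, 3865 m): east 3865 sin 359° = -67.45, north 3865 cos 359° = 3864.41
Net: 3437.98 east, 3429.06 north. Distance = √((3437.98)² + (3429.06)²) = 4855.735 m.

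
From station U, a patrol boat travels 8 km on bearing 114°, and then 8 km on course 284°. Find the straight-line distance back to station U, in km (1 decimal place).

1.4 km

Leg 1 (114°, 8 km): east 8 sin 114° = 7.31, north 8 cos 114° = -3.25
Leg 2 (284°, 8 km): east 8 sin 284° = -7.76, north 8 cos 284° = 1.94
Net: -0.45 east, -1.32 north. Distance = √((-0.45)² + (-1.32)²) = 1.394 km.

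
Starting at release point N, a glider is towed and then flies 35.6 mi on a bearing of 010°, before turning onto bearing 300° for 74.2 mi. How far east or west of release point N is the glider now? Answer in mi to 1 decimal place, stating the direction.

Leg 1 (010°, 35.6 mi): east 35.6 sin 10° = 6.18, north 35.6 cos 10° = 35.06
Leg 2 (300°, 74.2 mi): east 74.2 sin 300° = -64.26, north 74.2 cos 300° = 37.10
Net east component: -58.08 mi.

58.1 mi west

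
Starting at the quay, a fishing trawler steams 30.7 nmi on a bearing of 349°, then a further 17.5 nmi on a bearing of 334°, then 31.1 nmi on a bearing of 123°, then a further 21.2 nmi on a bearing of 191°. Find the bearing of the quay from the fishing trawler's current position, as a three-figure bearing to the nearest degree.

226°

Leg 1 (349°, 30.7 nmi): east 30.7 sin 349° = -5.86, north 30.7 cos 349° = 30.14
Leg 2 (334°, 17.5 nmi): east 17.5 sin 334° = -7.67, north 17.5 cos 334° = 15.73
Leg 3 (123°, 31.1 nmi): east 31.1 sin 123° = 26.08, north 31.1 cos 123° = -16.94
Leg 4 (191°, 21.2 nmi): east 21.2 sin 191° = -4.05, north 21.2 cos 191° = -20.81
Net displacement: 8.51 east, 8.12 north. Direction back to start is (-8.51, -8.12): bearing = atan2(-8.51, -8.12) mod 360° = 226.35° ≈ 226°.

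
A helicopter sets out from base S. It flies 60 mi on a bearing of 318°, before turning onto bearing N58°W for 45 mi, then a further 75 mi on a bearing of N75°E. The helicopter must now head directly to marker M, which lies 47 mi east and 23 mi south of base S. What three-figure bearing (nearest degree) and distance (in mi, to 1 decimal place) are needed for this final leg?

Leg 1 (318°, 60 mi): east 60 sin 318° = -40.15, north 60 cos 318° = 44.59
Leg 2 (N58°W, 45 mi): east 45 sin 302° = -38.16, north 45 cos 302° = 23.85
Leg 3 (N75°E, 75 mi): east 75 sin 75° = 72.44, north 75 cos 75° = 19.41
Current position: (-5.87, 87.85). Target: (47, -23). Remaining: Δeast = 52.87, Δnorth = -110.85.
Bearing = atan2(52.87, -110.85) mod 360° = 154.50°; distance = √((52.87)² + (-110.85)²) = 122.808 mi.

155°, 122.8 mi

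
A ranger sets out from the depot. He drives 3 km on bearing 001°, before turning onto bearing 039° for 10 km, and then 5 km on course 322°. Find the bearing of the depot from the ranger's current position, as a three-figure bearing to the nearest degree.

193°

Leg 1 (001°, 3 km): east 3 sin 1° = 0.05, north 3 cos 1° = 3.00
Leg 2 (039°, 10 km): east 10 sin 39° = 6.29, north 10 cos 39° = 7.77
Leg 3 (322°, 5 km): east 5 sin 322° = -3.08, north 5 cos 322° = 3.94
Net displacement: 3.27 east, 14.71 north. Direction back to start is (-3.27, -14.71): bearing = atan2(-3.27, -14.71) mod 360° = 192.52° ≈ 193°.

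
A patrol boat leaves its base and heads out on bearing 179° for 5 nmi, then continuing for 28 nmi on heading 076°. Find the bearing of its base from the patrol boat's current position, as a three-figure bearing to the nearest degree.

266°

Leg 1 (179°, 5 nmi): east 5 sin 179° = 0.09, north 5 cos 179° = -5.00
Leg 2 (076°, 28 nmi): east 28 sin 76° = 27.17, north 28 cos 76° = 6.77
Net displacement: 27.26 east, 1.77 north. Direction back to start is (-27.26, -1.77): bearing = atan2(-27.26, -1.77) mod 360° = 266.27° ≈ 266°.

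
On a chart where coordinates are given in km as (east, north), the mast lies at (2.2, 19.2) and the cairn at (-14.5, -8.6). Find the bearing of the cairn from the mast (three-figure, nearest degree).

211°

Δeast = -14.5 − 2.2 = -16.70; Δnorth = -8.6 − 19.2 = -27.80.
Bearing = atan2(Δeast, Δnorth) mod 360° = 210.99° ≈ 211°.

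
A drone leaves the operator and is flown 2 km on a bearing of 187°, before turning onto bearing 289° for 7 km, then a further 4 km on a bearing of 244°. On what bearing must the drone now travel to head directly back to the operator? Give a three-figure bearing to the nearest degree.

Leg 1 (187°, 2 km): east 2 sin 187° = -0.24, north 2 cos 187° = -1.99
Leg 2 (289°, 7 km): east 7 sin 289° = -6.62, north 7 cos 289° = 2.28
Leg 3 (244°, 4 km): east 4 sin 244° = -3.60, north 4 cos 244° = -1.75
Net displacement: -10.46 east, -1.46 north. Direction back to start is (10.46, 1.46): bearing = atan2(10.46, 1.46) mod 360° = 82.05° ≈ 082°.

082°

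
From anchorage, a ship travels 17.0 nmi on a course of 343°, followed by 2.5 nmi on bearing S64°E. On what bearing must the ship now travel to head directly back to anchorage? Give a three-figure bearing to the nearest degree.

Leg 1 (343°, 17.0 nmi): east 17.0 sin 343° = -4.97, north 17.0 cos 343° = 16.26
Leg 2 (S64°E, 2.5 nmi): east 2.5 sin 116° = 2.25, north 2.5 cos 116° = -1.10
Net displacement: -2.72 east, 15.16 north. Direction back to start is (2.72, -15.16): bearing = atan2(2.72, -15.16) mod 360° = 169.82° ≈ 170°.

170°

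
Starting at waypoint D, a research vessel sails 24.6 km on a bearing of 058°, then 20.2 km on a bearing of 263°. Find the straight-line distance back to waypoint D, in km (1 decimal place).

10.6 km

Leg 1 (058°, 24.6 km): east 24.6 sin 58° = 20.86, north 24.6 cos 58° = 13.04
Leg 2 (263°, 20.2 km): east 20.2 sin 263° = -20.05, north 20.2 cos 263° = -2.46
Net: 0.81 east, 10.57 north. Distance = √((0.81)² + (10.57)²) = 10.605 km.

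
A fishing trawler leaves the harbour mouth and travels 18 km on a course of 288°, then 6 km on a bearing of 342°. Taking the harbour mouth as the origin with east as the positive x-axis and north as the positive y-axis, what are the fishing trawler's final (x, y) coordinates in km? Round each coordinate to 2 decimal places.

Leg 1 (288°, 18 km): east 18 sin 288° = -17.12, north 18 cos 288° = 5.56
Leg 2 (342°, 6 km): east 6 sin 342° = -1.85, north 6 cos 342° = 5.71
Summing: -18.97 km east, 11.27 km north → (-18.97, 11.27).

(-18.97, 11.27)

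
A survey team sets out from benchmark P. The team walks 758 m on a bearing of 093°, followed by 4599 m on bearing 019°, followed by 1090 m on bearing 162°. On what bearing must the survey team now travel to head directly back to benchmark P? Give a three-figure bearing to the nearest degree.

218°

Leg 1 (093°, 758 m): east 758 sin 93° = 756.96, north 758 cos 93° = -39.67
Leg 2 (019°, 4599 m): east 4599 sin 19° = 1497.29, north 4599 cos 19° = 4348.44
Leg 3 (162°, 1090 m): east 1090 sin 162° = 336.83, north 1090 cos 162° = -1036.65
Net displacement: 2591.08 east, 3272.12 north. Direction back to start is (-2591.08, -3272.12): bearing = atan2(-2591.08, -3272.12) mod 360° = 218.37° ≈ 218°.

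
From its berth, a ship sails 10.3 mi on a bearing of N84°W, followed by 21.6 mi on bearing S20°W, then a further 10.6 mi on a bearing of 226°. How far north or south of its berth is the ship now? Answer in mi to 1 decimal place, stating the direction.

Leg 1 (N84°W, 10.3 mi): east 10.3 sin 276° = -10.24, north 10.3 cos 276° = 1.08
Leg 2 (S20°W, 21.6 mi): east 21.6 sin 200° = -7.39, north 21.6 cos 200° = -20.30
Leg 3 (226°, 10.6 mi): east 10.6 sin 226° = -7.63, north 10.6 cos 226° = -7.36
Net north component: -26.58 mi.

26.6 mi south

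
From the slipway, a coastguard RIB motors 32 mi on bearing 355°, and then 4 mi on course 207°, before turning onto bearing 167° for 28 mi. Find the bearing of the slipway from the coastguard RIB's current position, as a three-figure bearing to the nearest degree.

Leg 1 (355°, 32 mi): east 32 sin 355° = -2.79, north 32 cos 355° = 31.88
Leg 2 (207°, 4 mi): east 4 sin 207° = -1.82, north 4 cos 207° = -3.56
Leg 3 (167°, 28 mi): east 28 sin 167° = 6.30, north 28 cos 167° = -27.28
Net displacement: 1.69 east, 1.03 north. Direction back to start is (-1.69, -1.03): bearing = atan2(-1.69, -1.03) mod 360° = 238.65° ≈ 239°.

239°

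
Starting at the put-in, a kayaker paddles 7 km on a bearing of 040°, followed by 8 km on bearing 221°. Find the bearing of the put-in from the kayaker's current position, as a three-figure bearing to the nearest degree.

048°

Leg 1 (040°, 7 km): east 7 sin 40° = 4.50, north 7 cos 40° = 5.36
Leg 2 (221°, 8 km): east 8 sin 221° = -5.25, north 8 cos 221° = -6.04
Net displacement: -0.75 east, -0.68 north. Direction back to start is (0.75, 0.68): bearing = atan2(0.75, 0.68) mod 360° = 47.96° ≈ 048°.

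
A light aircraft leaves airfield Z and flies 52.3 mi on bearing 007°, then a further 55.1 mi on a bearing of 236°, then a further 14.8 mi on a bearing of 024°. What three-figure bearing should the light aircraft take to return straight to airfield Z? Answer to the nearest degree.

136°

Leg 1 (007°, 52.3 mi): east 52.3 sin 7° = 6.37, north 52.3 cos 7° = 51.91
Leg 2 (236°, 55.1 mi): east 55.1 sin 236° = -45.68, north 55.1 cos 236° = -30.81
Leg 3 (024°, 14.8 mi): east 14.8 sin 24° = 6.02, north 14.8 cos 24° = 13.52
Net displacement: -33.29 east, 34.62 north. Direction back to start is (33.29, -34.62): bearing = atan2(33.29, -34.62) mod 360° = 136.12° ≈ 136°.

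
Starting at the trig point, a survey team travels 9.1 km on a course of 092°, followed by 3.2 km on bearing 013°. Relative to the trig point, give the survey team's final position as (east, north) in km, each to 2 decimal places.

(9.81, 2.80)

Leg 1 (092°, 9.1 km): east 9.1 sin 92° = 9.09, north 9.1 cos 92° = -0.32
Leg 2 (013°, 3.2 km): east 3.2 sin 13° = 0.72, north 3.2 cos 13° = 3.12
Summing: 9.81 km east, 2.80 km north → (9.81, 2.80).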